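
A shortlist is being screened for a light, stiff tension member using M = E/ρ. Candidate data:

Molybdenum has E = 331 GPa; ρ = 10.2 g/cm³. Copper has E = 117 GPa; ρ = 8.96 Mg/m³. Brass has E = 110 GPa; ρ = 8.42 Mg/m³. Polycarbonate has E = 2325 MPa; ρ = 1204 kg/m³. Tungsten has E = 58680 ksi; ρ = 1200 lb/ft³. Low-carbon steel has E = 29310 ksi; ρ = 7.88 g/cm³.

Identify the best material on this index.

Normalizing units and computing the index:
  molybdenum: E = 331.0 GPa, ρ = 10200 kg/m³
  copper: E = 117.0 GPa, ρ = 8960 kg/m³
  brass: E = 110.0 GPa, ρ = 8420 kg/m³
  polycarbonate: E = 2.325 GPa, ρ = 1204 kg/m³
  tungsten: E = 404.6 GPa, ρ = 19220 kg/m³
  low-carbon steel: E = 202.1 GPa, ρ = 7880 kg/m³
  molybdenum: M = 32.5 MN·m/kg
  low-carbon steel: M = 25.6 MN·m/kg
  tungsten: M = 21.0 MN·m/kg
  brass: M = 13.1 MN·m/kg
  copper: M = 13.1 MN·m/kg
  polycarbonate: M = 1.93 MN·m/kg
Molybdenum ranks first.

molybdenum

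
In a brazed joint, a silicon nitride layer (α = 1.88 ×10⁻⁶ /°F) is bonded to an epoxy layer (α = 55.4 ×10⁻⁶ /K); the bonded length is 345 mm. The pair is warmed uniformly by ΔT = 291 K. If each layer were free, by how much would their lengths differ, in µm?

silicon nitride: α = 1.88×10⁻⁶/°F × 9/5 = 3.38×10⁻⁶/K.
Δα = |3.38 − 55.4|×10⁻⁶/K = 52.0×10⁻⁶/K.
ΔL_mismatch = Δα·L·ΔT = 52.0×10⁻⁶ × 345.0 mm × 291.0 K = 5220 µm.

5220 µm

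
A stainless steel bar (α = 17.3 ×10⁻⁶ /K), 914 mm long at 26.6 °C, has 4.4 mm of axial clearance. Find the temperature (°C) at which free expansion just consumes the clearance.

α·L₀·ΔT = 4.4 mm ⇒ ΔT = 4.4 / (17.3×10⁻⁶ × 914.0) = 278.3 K.
T = 26.6 + 278.3 = 304.9 °C.

305 °C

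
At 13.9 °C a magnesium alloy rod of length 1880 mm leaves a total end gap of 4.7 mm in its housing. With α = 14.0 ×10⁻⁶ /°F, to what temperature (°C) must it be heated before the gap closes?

α = 14.0×10⁻⁶/°F × 9/5 = 25.2×10⁻⁶/K.
α·L₀·ΔT = 4.7 mm ⇒ ΔT = 4.7 / (25.2×10⁻⁶ × 1880.0) = 99.21 K.
T = 13.9 + 99.21 = 113.1 °C.

113 °C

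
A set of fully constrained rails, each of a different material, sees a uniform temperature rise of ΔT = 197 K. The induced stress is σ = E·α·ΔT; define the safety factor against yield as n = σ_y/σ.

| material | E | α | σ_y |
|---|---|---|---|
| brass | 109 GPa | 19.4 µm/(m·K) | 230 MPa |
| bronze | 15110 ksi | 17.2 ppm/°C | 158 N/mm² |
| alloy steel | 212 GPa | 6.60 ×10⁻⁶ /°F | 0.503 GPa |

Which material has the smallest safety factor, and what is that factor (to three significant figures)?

In consistent units (E in GPa, α in ×10⁻⁶/K, σ_y in MPa):
  brass: E = 109.0, α = 19.4, σ_y = 230.0 → σ = 417 MPa, n = 0.552
  bronze: E = 104.2, α = 17.2, σ_y = 158.0 → σ = 353 MPa, n = 0.448
  alloy steel: E = 212.0, α = 11.9, σ_y = 503.0 → σ = 496 MPa, n = 1.01
The minimum is bronze at n = 0.448.

bronze, n = 0.448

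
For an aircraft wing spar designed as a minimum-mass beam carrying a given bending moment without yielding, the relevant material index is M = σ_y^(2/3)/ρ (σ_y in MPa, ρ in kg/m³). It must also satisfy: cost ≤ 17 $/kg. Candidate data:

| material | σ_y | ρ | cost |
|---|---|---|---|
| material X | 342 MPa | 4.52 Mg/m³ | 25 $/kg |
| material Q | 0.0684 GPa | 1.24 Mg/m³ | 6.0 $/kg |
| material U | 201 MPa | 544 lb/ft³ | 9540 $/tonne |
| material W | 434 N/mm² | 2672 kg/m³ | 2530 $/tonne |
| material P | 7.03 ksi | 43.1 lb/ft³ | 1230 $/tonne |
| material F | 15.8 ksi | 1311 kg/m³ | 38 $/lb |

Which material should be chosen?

Screen on constraints: cost ≤ 17 $/kg. Survivors: material Q, material U, material W, material P.
Convert each candidate to consistent units, then evaluate M:
  material Q: σ_y = 68.40 MPa, ρ = 1240 kg/m³
  material U: σ_y = 201.0 MPa, ρ = 8714 kg/m³
  material W: σ_y = 434.0 MPa, ρ = 2672 kg/m³
  material P: σ_y = 48.47 MPa, ρ = 690.4 kg/m³
  material W: M = 21.5×10⁻³
  material P: M = 19.3×10⁻³
  material Q: M = 13.5×10⁻³
  material U: M = 3.94×10⁻³
Highest index: material W.

material W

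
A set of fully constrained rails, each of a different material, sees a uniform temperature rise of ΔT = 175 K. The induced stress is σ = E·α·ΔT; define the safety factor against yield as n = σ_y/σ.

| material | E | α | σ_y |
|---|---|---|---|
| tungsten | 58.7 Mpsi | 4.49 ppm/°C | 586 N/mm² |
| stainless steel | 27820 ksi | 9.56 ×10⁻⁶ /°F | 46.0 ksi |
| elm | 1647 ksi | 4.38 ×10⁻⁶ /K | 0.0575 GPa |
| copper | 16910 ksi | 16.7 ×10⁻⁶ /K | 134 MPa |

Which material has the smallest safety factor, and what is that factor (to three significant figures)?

copper, n = 0.393

Per material, after unit conversion:
  tungsten: E = 404.7, α = 4.49, σ_y = 586.0 → σ = 318 MPa, n = 1.84
  stainless steel: E = 191.8, α = 17.2, σ_y = 317.2 → σ = 578 MPa, n = 0.549
  elm: E = 11.36, α = 4.38, σ_y = 57.50 → σ = 8.70 MPa, n = 6.61
  copper: E = 116.6, α = 16.7, σ_y = 134.0 → σ = 341 MPa, n = 0.393
Smallest n: copper with n = 0.393.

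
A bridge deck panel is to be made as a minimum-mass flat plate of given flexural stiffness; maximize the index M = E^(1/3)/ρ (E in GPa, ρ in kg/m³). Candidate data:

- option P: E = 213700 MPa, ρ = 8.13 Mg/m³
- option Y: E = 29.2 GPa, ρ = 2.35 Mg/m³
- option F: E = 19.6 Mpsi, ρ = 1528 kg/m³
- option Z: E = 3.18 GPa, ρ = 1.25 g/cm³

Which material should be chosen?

option F

Putting every candidate on a common basis:
  option P: E = 213.7 GPa, ρ = 8130 kg/m³
  option Y: E = 29.20 GPa, ρ = 2350 kg/m³
  option F: E = 135.1 GPa, ρ = 1528 kg/m³
  option Z: E = 3.180 GPa, ρ = 1250 kg/m³
  option F: M = 3.36×10⁻³
  option Y: M = 1.31×10⁻³
  option Z: M = 1.18×10⁻³
  option P: M = 0.735×10⁻³
Highest index: option F.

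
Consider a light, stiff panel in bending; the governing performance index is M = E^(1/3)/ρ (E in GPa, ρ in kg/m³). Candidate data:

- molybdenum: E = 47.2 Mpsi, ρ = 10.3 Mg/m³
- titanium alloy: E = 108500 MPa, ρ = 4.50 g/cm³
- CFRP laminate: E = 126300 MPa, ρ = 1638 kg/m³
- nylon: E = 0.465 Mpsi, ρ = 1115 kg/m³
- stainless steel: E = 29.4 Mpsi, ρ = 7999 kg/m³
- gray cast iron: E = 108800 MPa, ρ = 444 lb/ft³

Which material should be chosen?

CFRP laminate

Normalizing units and computing the index:
  molybdenum: E = 325.4 GPa, ρ = 10300 kg/m³
  titanium alloy: E = 108.5 GPa, ρ = 4500 kg/m³
  CFRP laminate: E = 126.3 GPa, ρ = 1638 kg/m³
  nylon: E = 3.206 GPa, ρ = 1115 kg/m³
  stainless steel: E = 202.7 GPa, ρ = 7999 kg/m³
  gray cast iron: E = 108.8 GPa, ρ = 7112 kg/m³
  CFRP laminate: M = 3.06×10⁻³
  nylon: M = 1.32×10⁻³
  titanium alloy: M = 1.06×10⁻³
  stainless steel: M = 0.734×10⁻³
  gray cast iron: M = 0.671×10⁻³
  molybdenum: M = 0.668×10⁻³
Highest index: CFRP laminate.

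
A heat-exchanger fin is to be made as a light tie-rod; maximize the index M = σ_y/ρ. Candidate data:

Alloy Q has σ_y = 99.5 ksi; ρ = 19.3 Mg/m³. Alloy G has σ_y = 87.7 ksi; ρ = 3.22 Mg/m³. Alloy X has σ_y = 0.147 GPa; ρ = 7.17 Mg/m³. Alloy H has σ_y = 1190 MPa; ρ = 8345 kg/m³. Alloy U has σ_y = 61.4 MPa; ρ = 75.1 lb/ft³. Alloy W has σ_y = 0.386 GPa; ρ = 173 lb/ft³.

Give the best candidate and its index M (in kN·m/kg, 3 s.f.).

alloy G, M = 188 kN·m/kg

After converting to SI:
  alloy Q: σ_y = 686.0 MPa, ρ = 19300 kg/m³
  alloy G: σ_y = 604.7 MPa, ρ = 3220 kg/m³
  alloy X: σ_y = 147.0 MPa, ρ = 7170 kg/m³
  alloy H: σ_y = 1190 MPa, ρ = 8345 kg/m³
  alloy U: σ_y = 61.40 MPa, ρ = 1203 kg/m³
  alloy W: σ_y = 386.0 MPa, ρ = 2771 kg/m³
  alloy G: M = 188 kN·m/kg
  alloy H: M = 143 kN·m/kg
  alloy W: M = 139 kN·m/kg
  alloy U: M = 51.0 kN·m/kg
  alloy Q: M = 35.5 kN·m/kg
  alloy X: M = 20.5 kN·m/kg
Alloy G ranks first.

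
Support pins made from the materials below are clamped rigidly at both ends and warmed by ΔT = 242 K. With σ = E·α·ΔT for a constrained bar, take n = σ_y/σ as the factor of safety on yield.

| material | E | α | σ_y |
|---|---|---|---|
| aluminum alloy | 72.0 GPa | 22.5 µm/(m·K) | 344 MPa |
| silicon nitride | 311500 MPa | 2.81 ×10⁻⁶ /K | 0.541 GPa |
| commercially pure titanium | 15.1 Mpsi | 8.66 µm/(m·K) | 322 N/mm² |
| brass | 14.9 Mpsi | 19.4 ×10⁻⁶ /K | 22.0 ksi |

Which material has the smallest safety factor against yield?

brass

With everything in SI (GPa, ×10⁻⁶/K, MPa):
  aluminum alloy: E = 72.00, α = 22.5, σ_y = 344.0 → σ = 392 MPa, n = 0.877
  silicon nitride: E = 311.5, α = 2.81, σ_y = 541.0 → σ = 212 MPa, n = 2.55
  commercially pure titanium: E = 104.1, α = 8.66, σ_y = 322.0 → σ = 218 MPa, n = 1.48
  brass: E = 102.7, α = 19.4, σ_y = 151.7 → σ = 482 MPa, n = 0.314
Smallest n: brass with n = 0.314.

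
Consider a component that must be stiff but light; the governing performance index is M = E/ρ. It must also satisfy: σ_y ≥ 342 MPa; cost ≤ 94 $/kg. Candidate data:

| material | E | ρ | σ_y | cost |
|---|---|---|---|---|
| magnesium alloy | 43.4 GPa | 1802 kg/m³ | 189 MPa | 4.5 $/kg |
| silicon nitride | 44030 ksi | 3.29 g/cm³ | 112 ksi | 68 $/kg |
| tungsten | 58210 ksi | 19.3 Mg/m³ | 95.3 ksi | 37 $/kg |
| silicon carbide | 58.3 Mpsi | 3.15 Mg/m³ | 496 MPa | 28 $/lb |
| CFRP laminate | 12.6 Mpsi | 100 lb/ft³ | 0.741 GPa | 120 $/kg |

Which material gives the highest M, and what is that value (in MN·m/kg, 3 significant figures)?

silicon carbide, M = 128 MN·m/kg

Screen on constraints: σ_y ≥ 342 MPa; cost ≤ 94 $/kg. Survivors: silicon nitride, tungsten, silicon carbide.
After converting to SI:
  silicon nitride: E = 303.6 GPa, ρ = 3290 kg/m³
  tungsten: E = 401.3 GPa, ρ = 19300 kg/m³
  silicon carbide: E = 402.0 GPa, ρ = 3150 kg/m³
  silicon carbide: M = 128 MN·m/kg
  silicon nitride: M = 92.3 MN·m/kg
  tungsten: M = 20.8 MN·m/kg
Silicon carbide ranks first.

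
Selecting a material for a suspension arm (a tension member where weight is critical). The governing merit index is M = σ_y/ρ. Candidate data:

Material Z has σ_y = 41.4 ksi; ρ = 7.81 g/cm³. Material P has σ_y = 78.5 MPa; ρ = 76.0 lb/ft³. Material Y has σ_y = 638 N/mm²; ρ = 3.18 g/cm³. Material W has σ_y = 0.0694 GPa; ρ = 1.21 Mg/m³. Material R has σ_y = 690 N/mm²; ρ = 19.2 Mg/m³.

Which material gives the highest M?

After converting to SI:
  material Z: σ_y = 285.4 MPa, ρ = 7810 kg/m³
  material P: σ_y = 78.50 MPa, ρ = 1217 kg/m³
  material Y: σ_y = 638.0 MPa, ρ = 3180 kg/m³
  material W: σ_y = 69.40 MPa, ρ = 1210 kg/m³
  material R: σ_y = 690.0 MPa, ρ = 19200 kg/m³
  material Y: M = 201 kN·m/kg
  material P: M = 64.5 kN·m/kg
  material W: M = 57.4 kN·m/kg
  material Z: M = 36.5 kN·m/kg
  material R: M = 35.9 kN·m/kg
Material Y ranks first.

material Y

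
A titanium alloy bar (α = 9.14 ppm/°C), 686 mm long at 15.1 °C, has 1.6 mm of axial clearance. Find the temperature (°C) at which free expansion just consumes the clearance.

270 °C

α·L₀·ΔT = 1.6 mm ⇒ ΔT = 1.6 / (9.14×10⁻⁶ × 686.0) = 255.2 K.
T = 15.1 + 255.2 = 270.3 °C.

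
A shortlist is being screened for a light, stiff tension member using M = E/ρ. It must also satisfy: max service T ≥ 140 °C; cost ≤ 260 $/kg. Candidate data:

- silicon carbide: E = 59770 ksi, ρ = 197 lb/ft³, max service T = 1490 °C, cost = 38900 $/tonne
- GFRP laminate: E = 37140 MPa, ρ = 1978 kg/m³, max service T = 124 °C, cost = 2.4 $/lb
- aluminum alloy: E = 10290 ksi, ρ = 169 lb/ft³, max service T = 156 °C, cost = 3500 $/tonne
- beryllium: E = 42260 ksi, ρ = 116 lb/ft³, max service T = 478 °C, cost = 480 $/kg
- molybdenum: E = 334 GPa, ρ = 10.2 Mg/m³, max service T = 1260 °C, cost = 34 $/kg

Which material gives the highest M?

silicon carbide

Screen on constraints: max service T ≥ 140 °C; cost ≤ 260 $/kg. Survivors: silicon carbide, aluminum alloy, molybdenum.
Putting every candidate on a common basis:
  silicon carbide: E = 412.1 GPa, ρ = 3156 kg/m³
  aluminum alloy: E = 70.95 GPa, ρ = 2707 kg/m³
  molybdenum: E = 334.0 GPa, ρ = 10200 kg/m³
  silicon carbide: M = 131 MN·m/kg
  molybdenum: M = 32.7 MN·m/kg
  aluminum alloy: M = 26.2 MN·m/kg
Silicon carbide ranks first.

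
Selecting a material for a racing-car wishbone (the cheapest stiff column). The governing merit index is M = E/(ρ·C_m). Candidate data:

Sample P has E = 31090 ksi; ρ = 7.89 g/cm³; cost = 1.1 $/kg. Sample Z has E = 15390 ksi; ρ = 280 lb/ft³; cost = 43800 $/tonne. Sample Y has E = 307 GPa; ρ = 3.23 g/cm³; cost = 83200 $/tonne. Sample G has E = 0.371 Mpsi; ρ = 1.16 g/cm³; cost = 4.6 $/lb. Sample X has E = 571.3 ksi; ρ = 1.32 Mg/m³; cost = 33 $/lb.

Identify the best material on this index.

After converting to SI:
  sample P: E = 214.4 GPa, ρ = 7890 kg/m³, cost = 1.100 $/kg
  sample Z: E = 106.1 GPa, ρ = 4485 kg/m³, cost = 43.80 $/kg
  sample Y: E = 307.0 GPa, ρ = 3230 kg/m³, cost = 83.20 $/kg
  sample G: E = 2.558 GPa, ρ = 1160 kg/m³, cost = 10.14 $/kg
  sample X: E = 3.939 GPa, ρ = 1320 kg/m³, cost = 72.75 $/kg
  sample P: M = 24.7 MN·m per $
  sample Y: M = 1.14 MN·m per $
  sample Z: M = 0.540 MN·m per $
  sample G: M = 0.217 MN·m per $
  sample X: M = 0.0410 MN·m per $
Highest index: sample P.

sample P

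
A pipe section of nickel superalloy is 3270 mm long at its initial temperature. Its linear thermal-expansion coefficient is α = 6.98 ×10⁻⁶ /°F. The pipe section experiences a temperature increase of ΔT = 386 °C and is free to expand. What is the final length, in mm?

Convert α: 6.98×10⁻⁶/°F × (9/5) = 12.6×10⁻⁶/K.
ΔL = α·L₀·ΔT = 12.6×10⁻⁶ × 3270 mm × 386.0 K = 15.9 mm.
L = L₀ + ΔL = 3270 + 15.9 = 3285.9 mm.

3285.9 mm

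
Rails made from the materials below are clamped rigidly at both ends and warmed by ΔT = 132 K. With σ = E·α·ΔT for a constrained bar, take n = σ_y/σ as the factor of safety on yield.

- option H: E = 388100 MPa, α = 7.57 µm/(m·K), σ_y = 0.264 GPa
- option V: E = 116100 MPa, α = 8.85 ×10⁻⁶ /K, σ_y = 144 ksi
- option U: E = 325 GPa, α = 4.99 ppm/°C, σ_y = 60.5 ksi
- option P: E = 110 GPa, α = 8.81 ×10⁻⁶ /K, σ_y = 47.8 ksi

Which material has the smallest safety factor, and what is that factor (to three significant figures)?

option H, n = 0.681

In consistent units (E in GPa, α in ×10⁻⁶/K, σ_y in MPa):
  option H: E = 388.1, α = 7.57, σ_y = 264.0 → σ = 388 MPa, n = 0.681
  option V: E = 116.1, α = 8.85, σ_y = 992.8 → σ = 136 MPa, n = 7.32
  option U: E = 325.0, α = 4.99, σ_y = 417.1 → σ = 214 MPa, n = 1.95
  option P: E = 110.0, α = 8.81, σ_y = 329.6 → σ = 128 MPa, n = 2.58
Smallest n: option H with n = 0.681.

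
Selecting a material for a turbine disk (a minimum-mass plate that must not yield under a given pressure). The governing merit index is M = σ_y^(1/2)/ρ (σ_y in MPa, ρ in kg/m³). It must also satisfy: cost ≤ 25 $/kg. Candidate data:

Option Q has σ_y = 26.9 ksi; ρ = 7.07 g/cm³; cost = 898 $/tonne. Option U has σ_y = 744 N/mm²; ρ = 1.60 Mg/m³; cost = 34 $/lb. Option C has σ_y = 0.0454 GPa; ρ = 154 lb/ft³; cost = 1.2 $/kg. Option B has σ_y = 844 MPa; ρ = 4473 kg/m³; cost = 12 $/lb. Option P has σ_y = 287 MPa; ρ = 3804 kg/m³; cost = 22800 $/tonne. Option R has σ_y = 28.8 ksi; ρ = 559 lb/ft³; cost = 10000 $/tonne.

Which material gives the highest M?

Screen on constraints: cost ≤ 25 $/kg. Survivors: option Q, option C, option P, option R.
Putting every candidate on a common basis:
  option Q: σ_y = 185.5 MPa, ρ = 7070 kg/m³
  option C: σ_y = 45.40 MPa, ρ = 2467 kg/m³
  option P: σ_y = 287.0 MPa, ρ = 3804 kg/m³
  option R: σ_y = 198.6 MPa, ρ = 8954 kg/m³
  option P: M = 4.45×10⁻³
  option C: M = 2.73×10⁻³
  option Q: M = 1.93×10⁻³
  option R: M = 1.57×10⁻³
The maximum is for option P.

option P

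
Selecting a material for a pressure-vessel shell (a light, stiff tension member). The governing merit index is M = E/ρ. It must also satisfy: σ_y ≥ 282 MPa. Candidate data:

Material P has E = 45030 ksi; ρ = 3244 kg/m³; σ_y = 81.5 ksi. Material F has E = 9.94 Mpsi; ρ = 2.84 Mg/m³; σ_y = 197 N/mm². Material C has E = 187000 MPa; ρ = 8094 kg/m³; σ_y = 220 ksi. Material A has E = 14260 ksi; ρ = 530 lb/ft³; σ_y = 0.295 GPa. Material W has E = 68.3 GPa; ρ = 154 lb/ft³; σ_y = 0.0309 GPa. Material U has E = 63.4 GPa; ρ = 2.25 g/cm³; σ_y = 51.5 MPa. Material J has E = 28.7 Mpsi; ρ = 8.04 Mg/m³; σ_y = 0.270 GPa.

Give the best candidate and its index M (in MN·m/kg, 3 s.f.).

material P, M = 95.7 MN·m/kg

Screen on constraints: σ_y ≥ 282 MPa. Survivors: material P, material C, material A.
In SI units:
  material P: E = 310.5 GPa, ρ = 3244 kg/m³
  material C: E = 187.0 GPa, ρ = 8094 kg/m³
  material A: E = 98.32 GPa, ρ = 8490 kg/m³
  material P: M = 95.7 MN·m/kg
  material C: M = 23.1 MN·m/kg
  material A: M = 11.6 MN·m/kg
Highest index: material P.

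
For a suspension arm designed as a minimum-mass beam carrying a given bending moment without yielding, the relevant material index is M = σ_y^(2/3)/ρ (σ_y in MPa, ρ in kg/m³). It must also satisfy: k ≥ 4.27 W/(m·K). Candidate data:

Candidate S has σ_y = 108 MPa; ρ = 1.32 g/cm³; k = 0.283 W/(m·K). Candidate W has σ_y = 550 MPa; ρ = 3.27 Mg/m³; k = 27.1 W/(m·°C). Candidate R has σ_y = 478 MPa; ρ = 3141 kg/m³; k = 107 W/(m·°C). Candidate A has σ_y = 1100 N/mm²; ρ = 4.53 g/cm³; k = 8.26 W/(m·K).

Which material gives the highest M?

Screen on constraints: k ≥ 4.27 W/(m·K). Survivors: candidate W, candidate R, candidate A.
Putting every candidate on a common basis:
  candidate W: σ_y = 550.0 MPa, ρ = 3270 kg/m³
  candidate R: σ_y = 478.0 MPa, ρ = 3141 kg/m³
  candidate A: σ_y = 1100 MPa, ρ = 4530 kg/m³
  candidate A: M = 23.5×10⁻³
  candidate W: M = 20.5×10⁻³
  candidate R: M = 19.5×10⁻³
Highest index: candidate A.

candidate A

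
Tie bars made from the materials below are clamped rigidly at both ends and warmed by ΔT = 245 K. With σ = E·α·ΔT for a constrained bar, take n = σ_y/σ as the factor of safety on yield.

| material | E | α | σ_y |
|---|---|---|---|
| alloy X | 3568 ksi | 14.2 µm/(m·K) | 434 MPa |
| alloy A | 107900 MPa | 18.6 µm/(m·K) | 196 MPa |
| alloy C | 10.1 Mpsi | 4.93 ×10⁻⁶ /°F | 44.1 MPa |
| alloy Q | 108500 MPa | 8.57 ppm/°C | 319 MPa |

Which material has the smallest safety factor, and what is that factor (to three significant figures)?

In consistent units (E in GPa, α in ×10⁻⁶/K, σ_y in MPa):
  alloy X: E = 24.60, α = 14.2, σ_y = 434.0 → σ = 85.6 MPa, n = 5.07
  alloy A: E = 107.9, α = 18.6, σ_y = 196.0 → σ = 492 MPa, n = 0.399
  alloy C: E = 69.64, α = 8.87, σ_y = 44.10 → σ = 151 MPa, n = 0.291
  alloy Q: E = 108.5, α = 8.57, σ_y = 319.0 → σ = 228 MPa, n = 1.40
Alloy C has the lowest safety factor, n = 0.291.

alloy C, n = 0.291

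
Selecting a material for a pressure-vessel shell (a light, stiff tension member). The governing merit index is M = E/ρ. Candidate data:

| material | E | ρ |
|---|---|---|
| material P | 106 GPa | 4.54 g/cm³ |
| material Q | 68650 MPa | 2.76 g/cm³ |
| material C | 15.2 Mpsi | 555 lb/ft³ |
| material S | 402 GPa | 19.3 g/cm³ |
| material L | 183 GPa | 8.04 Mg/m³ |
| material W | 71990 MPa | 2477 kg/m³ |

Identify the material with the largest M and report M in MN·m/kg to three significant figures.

material W, M = 29.1 MN·m/kg

Normalizing units and computing the index:
  material P: E = 106.0 GPa, ρ = 4540 kg/m³
  material Q: E = 68.65 GPa, ρ = 2760 kg/m³
  material C: E = 104.8 GPa, ρ = 8890 kg/m³
  material S: E = 402.0 GPa, ρ = 19300 kg/m³
  material L: E = 183.0 GPa, ρ = 8040 kg/m³
  material W: E = 71.99 GPa, ρ = 2477 kg/m³
  material W: M = 29.1 MN·m/kg
  material Q: M = 24.9 MN·m/kg
  material P: M = 23.3 MN·m/kg
  material L: M = 22.8 MN·m/kg
  material S: M = 20.8 MN·m/kg
  material C: M = 11.8 MN·m/kg
Material W ranks first.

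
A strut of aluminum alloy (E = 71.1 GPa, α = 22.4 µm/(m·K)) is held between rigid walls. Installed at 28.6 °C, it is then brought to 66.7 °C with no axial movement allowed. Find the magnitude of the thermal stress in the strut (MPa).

ΔT = 38.10 K. Constrained thermal stress σ = E·α·ΔT = 71.10×10³ MPa × 22.4×10⁻⁶ × 38.10 = 60.7 MPa (compressive).

60.7 MPa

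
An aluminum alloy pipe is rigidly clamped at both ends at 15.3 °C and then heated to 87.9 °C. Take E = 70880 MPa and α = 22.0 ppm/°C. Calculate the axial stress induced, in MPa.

113 MPa

E = 70880 MPa = 70.88 GPa.
ΔT = 72.60 K. Constrained thermal stress σ = E·α·ΔT = 70.88×10³ MPa × 22.0×10⁻⁶ × 72.60 = 113 MPa (compressive).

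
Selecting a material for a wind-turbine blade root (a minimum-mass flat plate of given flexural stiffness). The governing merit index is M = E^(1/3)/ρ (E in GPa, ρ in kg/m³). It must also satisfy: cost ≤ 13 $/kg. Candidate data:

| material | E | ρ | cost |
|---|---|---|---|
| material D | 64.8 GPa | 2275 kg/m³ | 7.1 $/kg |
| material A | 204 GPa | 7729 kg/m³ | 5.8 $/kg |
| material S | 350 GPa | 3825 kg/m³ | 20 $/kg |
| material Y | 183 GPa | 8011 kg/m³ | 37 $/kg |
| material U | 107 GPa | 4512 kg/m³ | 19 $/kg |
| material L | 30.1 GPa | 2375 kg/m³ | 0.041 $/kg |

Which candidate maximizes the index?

Screen on constraints: cost ≤ 13 $/kg. Survivors: material D, material A, material L.
Per-candidate index values:
  material D: M = 1.77×10⁻³
  material L: M = 1.31×10⁻³
  material A: M = 0.762×10⁻³
Material D ranks first.

material D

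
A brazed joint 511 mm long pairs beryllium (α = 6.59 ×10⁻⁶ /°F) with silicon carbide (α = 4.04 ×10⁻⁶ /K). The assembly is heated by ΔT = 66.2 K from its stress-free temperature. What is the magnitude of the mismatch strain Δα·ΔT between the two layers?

beryllium: α = 6.59×10⁻⁶/°F × 9/5 = 11.9×10⁻⁶/K.
Δα = |11.9 − 4.04|×10⁻⁶/K = 7.82×10⁻⁶/K.
Mismatch strain = Δα·ΔT = 7.82×10⁻⁶ × 66.2 = 5.18×10⁻⁴.

5.18×10⁻⁴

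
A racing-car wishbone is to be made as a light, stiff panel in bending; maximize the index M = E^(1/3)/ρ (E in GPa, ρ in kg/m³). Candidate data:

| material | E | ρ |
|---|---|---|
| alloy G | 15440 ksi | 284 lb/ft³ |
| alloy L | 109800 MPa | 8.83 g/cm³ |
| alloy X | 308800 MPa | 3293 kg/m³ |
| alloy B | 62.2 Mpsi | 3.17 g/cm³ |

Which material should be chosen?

alloy B

Normalizing units and computing the index:
  alloy G: E = 106.5 GPa, ρ = 4549 kg/m³
  alloy L: E = 109.8 GPa, ρ = 8830 kg/m³
  alloy X: E = 308.8 GPa, ρ = 3293 kg/m³
  alloy B: E = 428.9 GPa, ρ = 3170 kg/m³
  alloy B: M = 2.38×10⁻³
  alloy X: M = 2.05×10⁻³
  alloy G: M = 1.04×10⁻³
  alloy L: M = 0.542×10⁻³
Highest index: alloy B.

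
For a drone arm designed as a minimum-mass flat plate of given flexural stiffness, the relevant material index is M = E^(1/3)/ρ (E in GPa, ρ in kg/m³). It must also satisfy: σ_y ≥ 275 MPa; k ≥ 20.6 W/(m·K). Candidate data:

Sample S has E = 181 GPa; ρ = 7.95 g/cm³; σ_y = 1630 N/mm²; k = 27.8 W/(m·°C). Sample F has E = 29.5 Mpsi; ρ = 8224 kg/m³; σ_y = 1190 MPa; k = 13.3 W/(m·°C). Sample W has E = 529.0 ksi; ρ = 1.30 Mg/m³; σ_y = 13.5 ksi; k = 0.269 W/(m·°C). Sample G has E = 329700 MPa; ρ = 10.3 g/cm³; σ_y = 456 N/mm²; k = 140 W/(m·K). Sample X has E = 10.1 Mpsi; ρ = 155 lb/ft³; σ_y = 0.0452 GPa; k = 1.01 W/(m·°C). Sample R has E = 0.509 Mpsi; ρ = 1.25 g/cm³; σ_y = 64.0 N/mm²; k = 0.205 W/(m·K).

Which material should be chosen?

sample S

Screen on constraints: σ_y ≥ 275 MPa; k ≥ 20.6 W/(m·K). Survivors: sample S, sample G.
Normalizing units and computing the index:
  sample S: E = 181.0 GPa, ρ = 7950 kg/m³
  sample G: E = 329.7 GPa, ρ = 10300 kg/m³
  sample S: M = 0.712×10⁻³
  sample G: M = 0.671×10⁻³
The maximum is for sample S.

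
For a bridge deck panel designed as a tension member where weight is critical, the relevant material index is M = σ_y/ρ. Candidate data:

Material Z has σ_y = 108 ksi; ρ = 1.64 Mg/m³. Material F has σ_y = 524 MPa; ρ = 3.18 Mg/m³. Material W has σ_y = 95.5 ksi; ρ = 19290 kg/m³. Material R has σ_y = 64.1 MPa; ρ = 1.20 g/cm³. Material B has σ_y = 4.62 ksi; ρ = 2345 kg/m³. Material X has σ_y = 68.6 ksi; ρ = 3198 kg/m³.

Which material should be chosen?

material Z

Normalizing units and computing the index:
  material Z: σ_y = 744.6 MPa, ρ = 1640 kg/m³
  material F: σ_y = 524.0 MPa, ρ = 3180 kg/m³
  material W: σ_y = 658.4 MPa, ρ = 19290 kg/m³
  material R: σ_y = 64.10 MPa, ρ = 1200 kg/m³
  material B: σ_y = 31.85 MPa, ρ = 2345 kg/m³
  material X: σ_y = 473.0 MPa, ρ = 3198 kg/m³
  material Z: M = 454 kN·m/kg
  material F: M = 165 kN·m/kg
  material X: M = 148 kN·m/kg
  material R: M = 53.4 kN·m/kg
  material W: M = 34.1 kN·m/kg
  material B: M = 13.6 kN·m/kg
Highest index: material Z.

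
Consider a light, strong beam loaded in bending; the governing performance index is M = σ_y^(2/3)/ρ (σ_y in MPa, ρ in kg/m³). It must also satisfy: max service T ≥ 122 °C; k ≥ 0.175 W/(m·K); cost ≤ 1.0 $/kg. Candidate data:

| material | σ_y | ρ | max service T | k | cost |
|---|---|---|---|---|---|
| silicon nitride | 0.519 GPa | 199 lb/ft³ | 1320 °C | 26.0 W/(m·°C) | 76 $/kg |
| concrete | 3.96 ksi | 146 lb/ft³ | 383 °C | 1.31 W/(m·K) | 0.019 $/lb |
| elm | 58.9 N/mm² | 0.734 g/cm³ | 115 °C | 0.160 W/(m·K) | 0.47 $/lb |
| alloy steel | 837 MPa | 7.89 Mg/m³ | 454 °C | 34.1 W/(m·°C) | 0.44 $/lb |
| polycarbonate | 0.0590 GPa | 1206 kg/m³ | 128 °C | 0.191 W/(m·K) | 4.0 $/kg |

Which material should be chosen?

alloy steel

Screen on constraints: max service T ≥ 122 °C; k ≥ 0.175 W/(m·K); cost ≤ 1.0 $/kg. Survivors: concrete, alloy steel.
In SI units:
  concrete: σ_y = 27.30 MPa, ρ = 2339 kg/m³
  alloy steel: σ_y = 837.0 MPa, ρ = 7890 kg/m³
  alloy steel: M = 11.3×10⁻³
  concrete: M = 3.88×10⁻³
Alloy steel ranks first.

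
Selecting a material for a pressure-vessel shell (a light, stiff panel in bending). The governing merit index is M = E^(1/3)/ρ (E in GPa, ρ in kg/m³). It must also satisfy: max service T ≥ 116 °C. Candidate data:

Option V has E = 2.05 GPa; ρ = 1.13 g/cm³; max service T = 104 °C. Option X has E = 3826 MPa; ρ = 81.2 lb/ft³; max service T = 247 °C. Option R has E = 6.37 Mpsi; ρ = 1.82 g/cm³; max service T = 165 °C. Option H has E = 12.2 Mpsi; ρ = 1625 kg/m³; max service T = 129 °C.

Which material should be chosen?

option H

Screen on constraints: max service T ≥ 116 °C. Survivors: option X, option R, option H.
After converting to SI:
  option X: E = 3.826 GPa, ρ = 1301 kg/m³
  option R: E = 43.92 GPa, ρ = 1820 kg/m³
  option H: E = 84.12 GPa, ρ = 1625 kg/m³
  option H: M = 2.70×10⁻³
  option R: M = 1.94×10⁻³
  option X: M = 1.20×10⁻³
Highest index: option H.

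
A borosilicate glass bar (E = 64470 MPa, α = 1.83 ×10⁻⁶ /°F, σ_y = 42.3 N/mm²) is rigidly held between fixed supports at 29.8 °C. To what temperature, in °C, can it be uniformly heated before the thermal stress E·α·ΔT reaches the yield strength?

229 °C

E = 64470 MPa = 64.47 GPa.
α = 1.83×10⁻⁶/°F × 9/5 = 3.29×10⁻⁶/K.
σ_y = 42.3 N/mm² = 42.30 MPa.
E·α·ΔT = 42.30 MPa ⇒ ΔT = 42.30 / (64.47×10³ × 3.29×10⁻⁶) = 199.2 K.
T = 29.8 + 199.2 = 229.0 °C.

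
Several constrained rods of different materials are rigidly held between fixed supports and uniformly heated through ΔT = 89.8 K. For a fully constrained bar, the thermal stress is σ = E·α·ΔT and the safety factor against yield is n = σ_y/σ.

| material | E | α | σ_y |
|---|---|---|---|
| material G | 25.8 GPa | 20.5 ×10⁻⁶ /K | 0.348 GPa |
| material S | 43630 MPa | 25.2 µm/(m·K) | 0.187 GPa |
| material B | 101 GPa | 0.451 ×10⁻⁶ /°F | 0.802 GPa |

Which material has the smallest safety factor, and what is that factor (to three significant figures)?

material S, n = 1.89

With everything in SI (GPa, ×10⁻⁶/K, MPa):
  material G: E = 25.80, α = 20.5, σ_y = 348.0 → σ = 47.5 MPa, n = 7.33
  material S: E = 43.63, α = 25.2, σ_y = 187.0 → σ = 98.7 MPa, n = 1.89
  material B: E = 101.0, α = 0.812, σ_y = 802.0 → σ = 7.36 MPa, n = 109
The minimum is material S at n = 1.89.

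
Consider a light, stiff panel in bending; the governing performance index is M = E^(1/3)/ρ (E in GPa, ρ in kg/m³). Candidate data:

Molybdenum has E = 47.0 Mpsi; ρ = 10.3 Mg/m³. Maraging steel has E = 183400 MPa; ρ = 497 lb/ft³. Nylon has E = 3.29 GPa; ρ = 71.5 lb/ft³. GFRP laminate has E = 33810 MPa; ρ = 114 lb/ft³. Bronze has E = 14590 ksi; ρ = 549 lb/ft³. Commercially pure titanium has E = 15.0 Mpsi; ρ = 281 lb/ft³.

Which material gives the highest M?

Normalizing units and computing the index:
  molybdenum: E = 324.1 GPa, ρ = 10300 kg/m³
  maraging steel: E = 183.4 GPa, ρ = 7961 kg/m³
  nylon: E = 3.290 GPa, ρ = 1145 kg/m³
  GFRP laminate: E = 33.81 GPa, ρ = 1826 kg/m³
  bronze: E = 100.6 GPa, ρ = 8794 kg/m³
  commercially pure titanium: E = 103.4 GPa, ρ = 4501 kg/m³
  GFRP laminate: M = 1.77×10⁻³
  nylon: M = 1.30×10⁻³
  commercially pure titanium: M = 1.04×10⁻³
  maraging steel: M = 0.714×10⁻³
  molybdenum: M = 0.667×10⁻³
  bronze: M = 0.529×10⁻³
GFRP laminate ranks first.

GFRP laminate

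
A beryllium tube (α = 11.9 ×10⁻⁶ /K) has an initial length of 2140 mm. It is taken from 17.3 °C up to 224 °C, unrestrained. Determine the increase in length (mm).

5.26 mm

ΔT = 224 − 17.3 = 206.7 K.
ΔL = α·L₀·ΔT = 11.9×10⁻⁶ × 2140 mm × 206.7 K = 5.26 mm.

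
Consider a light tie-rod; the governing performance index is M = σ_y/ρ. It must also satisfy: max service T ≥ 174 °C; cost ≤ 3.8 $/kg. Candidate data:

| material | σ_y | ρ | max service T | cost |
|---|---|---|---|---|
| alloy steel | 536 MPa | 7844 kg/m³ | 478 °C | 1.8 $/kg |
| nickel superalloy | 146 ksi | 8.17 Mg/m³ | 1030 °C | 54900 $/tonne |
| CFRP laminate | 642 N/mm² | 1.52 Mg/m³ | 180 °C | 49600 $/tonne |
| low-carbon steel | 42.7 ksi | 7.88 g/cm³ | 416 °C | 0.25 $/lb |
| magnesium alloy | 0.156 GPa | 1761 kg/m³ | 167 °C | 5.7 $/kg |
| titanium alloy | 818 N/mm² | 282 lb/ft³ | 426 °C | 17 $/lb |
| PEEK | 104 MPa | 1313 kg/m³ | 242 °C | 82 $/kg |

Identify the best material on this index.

Screen on constraints: max service T ≥ 174 °C; cost ≤ 3.8 $/kg. Survivors: alloy steel, low-carbon steel.
Putting every candidate on a common basis:
  alloy steel: σ_y = 536.0 MPa, ρ = 7844 kg/m³
  low-carbon steel: σ_y = 294.4 MPa, ρ = 7880 kg/m³
  alloy steel: M = 68.3 kN·m/kg
  low-carbon steel: M = 37.4 kN·m/kg
The maximum is for alloy steel.

alloy steel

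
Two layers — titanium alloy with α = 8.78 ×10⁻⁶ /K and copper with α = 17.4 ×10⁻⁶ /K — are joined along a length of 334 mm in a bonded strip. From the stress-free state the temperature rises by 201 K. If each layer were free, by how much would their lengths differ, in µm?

579 µm

Δα = |8.78 − 17.4|×10⁻⁶/K = 8.62×10⁻⁶/K.
ΔL_mismatch = Δα·L·ΔT = 8.62×10⁻⁶ × 334.0 mm × 201.0 K = 579 µm.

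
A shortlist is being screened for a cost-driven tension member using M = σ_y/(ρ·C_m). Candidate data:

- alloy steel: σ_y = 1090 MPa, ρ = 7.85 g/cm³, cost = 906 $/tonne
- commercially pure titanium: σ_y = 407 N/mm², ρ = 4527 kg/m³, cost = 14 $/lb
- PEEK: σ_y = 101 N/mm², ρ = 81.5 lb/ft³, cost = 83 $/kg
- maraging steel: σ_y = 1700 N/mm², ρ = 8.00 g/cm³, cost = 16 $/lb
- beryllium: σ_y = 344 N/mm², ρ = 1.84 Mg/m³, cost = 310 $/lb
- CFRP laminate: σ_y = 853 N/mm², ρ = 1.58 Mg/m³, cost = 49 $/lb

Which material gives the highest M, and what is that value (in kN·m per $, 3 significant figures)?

In SI units:
  alloy steel: σ_y = 1090 MPa, ρ = 7850 kg/m³, cost = 0.9060 $/kg
  commercially pure titanium: σ_y = 407.0 MPa, ρ = 4527 kg/m³, cost = 30.86 $/kg
  PEEK: σ_y = 101.0 MPa, ρ = 1306 kg/m³, cost = 83.00 $/kg
  maraging steel: σ_y = 1700 MPa, ρ = 8000 kg/m³, cost = 35.27 $/kg
  beryllium: σ_y = 344.0 MPa, ρ = 1840 kg/m³, cost = 683.4 $/kg
  CFRP laminate: σ_y = 853.0 MPa, ρ = 1580 kg/m³, cost = 108.0 $/kg
  alloy steel: M = 153 kN·m per $
  maraging steel: M = 6.02 kN·m per $
  CFRP laminate: M = 5.00 kN·m per $
  commercially pure titanium: M = 2.91 kN·m per $
  PEEK: M = 0.932 kN·m per $
  beryllium: M = 0.274 kN·m per $
The maximum is for alloy steel.

alloy steel, M = 153 kN·m per $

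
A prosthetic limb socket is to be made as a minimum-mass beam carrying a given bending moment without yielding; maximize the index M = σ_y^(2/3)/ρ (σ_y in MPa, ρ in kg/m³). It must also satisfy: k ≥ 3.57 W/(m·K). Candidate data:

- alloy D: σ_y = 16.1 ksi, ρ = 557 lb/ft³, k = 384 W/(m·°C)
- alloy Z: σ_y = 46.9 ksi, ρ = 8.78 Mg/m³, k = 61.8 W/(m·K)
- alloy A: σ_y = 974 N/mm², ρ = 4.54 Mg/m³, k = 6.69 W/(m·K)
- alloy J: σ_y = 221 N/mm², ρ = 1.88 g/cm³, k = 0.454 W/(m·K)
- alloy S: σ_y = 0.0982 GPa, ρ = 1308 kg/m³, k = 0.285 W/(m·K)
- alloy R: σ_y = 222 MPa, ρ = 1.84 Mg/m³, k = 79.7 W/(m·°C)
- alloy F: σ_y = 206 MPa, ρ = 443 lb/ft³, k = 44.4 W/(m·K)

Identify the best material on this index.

Screen on constraints: k ≥ 3.57 W/(m·K). Survivors: alloy D, alloy Z, alloy A, alloy R, alloy F.
After converting to SI:
  alloy D: σ_y = 111.0 MPa, ρ = 8922 kg/m³
  alloy Z: σ_y = 323.4 MPa, ρ = 8780 kg/m³
  alloy A: σ_y = 974.0 MPa, ρ = 4540 kg/m³
  alloy R: σ_y = 222.0 MPa, ρ = 1840 kg/m³
  alloy F: σ_y = 206.0 MPa, ρ = 7096 kg/m³
  alloy A: M = 21.6×10⁻³
  alloy R: M = 19.9×10⁻³
  alloy Z: M = 5.37×10⁻³
  alloy F: M = 4.92×10⁻³
  alloy D: M = 2.59×10⁻³
The maximum is for alloy A.

alloy A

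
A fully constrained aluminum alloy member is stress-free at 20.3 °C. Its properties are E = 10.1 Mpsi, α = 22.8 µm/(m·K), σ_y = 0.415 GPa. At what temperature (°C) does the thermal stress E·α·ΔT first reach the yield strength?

E = 10.1 Mpsi = 69.64 GPa.
σ_y = 0.415 GPa = 415.0 MPa.
E·α·ΔT = 415.0 MPa ⇒ ΔT = 415.0 / (69.64×10³ × 22.8×10⁻⁶) = 261.4 K.
T = 20.3 + 261.4 = 281.7 °C.

282 °C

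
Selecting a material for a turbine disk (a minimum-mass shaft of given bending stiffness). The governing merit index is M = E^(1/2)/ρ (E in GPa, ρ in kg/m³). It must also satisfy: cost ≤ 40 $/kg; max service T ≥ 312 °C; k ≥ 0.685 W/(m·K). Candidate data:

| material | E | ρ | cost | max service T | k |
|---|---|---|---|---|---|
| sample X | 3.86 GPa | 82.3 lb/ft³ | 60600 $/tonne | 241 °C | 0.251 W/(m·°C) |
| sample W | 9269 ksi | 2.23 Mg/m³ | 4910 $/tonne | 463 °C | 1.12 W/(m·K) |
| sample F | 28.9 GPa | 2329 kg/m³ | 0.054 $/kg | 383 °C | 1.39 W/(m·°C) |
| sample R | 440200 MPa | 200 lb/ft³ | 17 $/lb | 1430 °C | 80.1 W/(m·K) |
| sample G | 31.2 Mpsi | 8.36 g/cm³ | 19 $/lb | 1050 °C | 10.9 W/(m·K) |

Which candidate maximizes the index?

Screen on constraints: cost ≤ 40 $/kg; max service T ≥ 312 °C; k ≥ 0.685 W/(m·K). Survivors: sample W, sample F, sample R.
In SI units:
  sample W: E = 63.91 GPa, ρ = 2230 kg/m³
  sample F: E = 28.90 GPa, ρ = 2329 kg/m³
  sample R: E = 440.2 GPa, ρ = 3204 kg/m³
  sample R: M = 6.55×10⁻³
  sample W: M = 3.58×10⁻³
  sample F: M = 2.31×10⁻³
The maximum is for sample R.

sample R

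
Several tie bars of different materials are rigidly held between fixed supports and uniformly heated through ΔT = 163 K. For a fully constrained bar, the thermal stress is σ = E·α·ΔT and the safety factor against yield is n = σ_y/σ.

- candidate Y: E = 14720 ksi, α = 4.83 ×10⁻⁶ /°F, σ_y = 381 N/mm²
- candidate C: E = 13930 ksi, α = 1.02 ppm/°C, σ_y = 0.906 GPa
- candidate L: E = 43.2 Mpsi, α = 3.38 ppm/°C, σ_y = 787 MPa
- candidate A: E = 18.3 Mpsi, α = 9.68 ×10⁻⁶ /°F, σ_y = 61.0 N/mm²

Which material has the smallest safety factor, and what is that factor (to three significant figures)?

candidate A, n = 0.170

Converting E to GPa, α to ×10⁻⁶/K, σ_y to MPa, then σ and n for each:
  candidate Y: E = 101.5, α = 8.69, σ_y = 381.0 → σ = 144 MPa, n = 2.65
  candidate C: E = 96.04, α = 1.02, σ_y = 906.0 → σ = 16.0 MPa, n = 56.7
  candidate L: E = 297.9, α = 3.38, σ_y = 787.0 → σ = 164 MPa, n = 4.80
  candidate A: E = 126.2, α = 17.4, σ_y = 61.00 → σ = 358 MPa, n = 0.170
The minimum is candidate A at n = 0.170.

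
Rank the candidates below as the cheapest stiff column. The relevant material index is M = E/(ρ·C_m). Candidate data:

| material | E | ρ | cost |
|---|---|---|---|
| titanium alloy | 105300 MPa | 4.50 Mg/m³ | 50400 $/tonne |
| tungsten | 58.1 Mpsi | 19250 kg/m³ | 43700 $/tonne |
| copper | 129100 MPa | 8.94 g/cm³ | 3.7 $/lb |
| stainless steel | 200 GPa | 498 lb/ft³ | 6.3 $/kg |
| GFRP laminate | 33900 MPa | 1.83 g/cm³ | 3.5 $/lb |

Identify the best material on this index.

stainless steel

In SI units:
  titanium alloy: E = 105.3 GPa, ρ = 4500 kg/m³, cost = 50.40 $/kg
  tungsten: E = 400.6 GPa, ρ = 19250 kg/m³, cost = 43.70 $/kg
  copper: E = 129.1 GPa, ρ = 8940 kg/m³, cost = 8.157 $/kg
  stainless steel: E = 200.0 GPa, ρ = 7977 kg/m³, cost = 6.300 $/kg
  GFRP laminate: E = 33.90 GPa, ρ = 1830 kg/m³, cost = 7.716 $/kg
  stainless steel: M = 3.98 MN·m per $
  GFRP laminate: M = 2.40 MN·m per $
  copper: M = 1.77 MN·m per $
  tungsten: M = 0.476 MN·m per $
  titanium alloy: M = 0.464 MN·m per $
Stainless steel has the largest M.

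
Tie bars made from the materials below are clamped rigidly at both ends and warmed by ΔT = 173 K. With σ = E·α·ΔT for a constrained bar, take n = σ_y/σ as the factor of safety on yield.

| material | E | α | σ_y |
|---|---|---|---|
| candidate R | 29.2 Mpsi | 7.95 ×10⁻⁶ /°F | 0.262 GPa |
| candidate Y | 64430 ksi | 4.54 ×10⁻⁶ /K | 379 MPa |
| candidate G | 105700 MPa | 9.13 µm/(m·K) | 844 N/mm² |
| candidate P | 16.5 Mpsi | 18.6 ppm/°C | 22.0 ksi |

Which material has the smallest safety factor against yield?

Converting E to GPa, α to ×10⁻⁶/K, σ_y to MPa, then σ and n for each:
  candidate R: E = 201.3, α = 14.3, σ_y = 262.0 → σ = 498 MPa, n = 0.526
  candidate Y: E = 444.2, α = 4.54, σ_y = 379.0 → σ = 349 MPa, n = 1.09
  candidate G: E = 105.7, α = 9.13, σ_y = 844.0 → σ = 167 MPa, n = 5.06
  candidate P: E = 113.8, α = 18.6, σ_y = 151.7 → σ = 366 MPa, n = 0.414
Candidate P has the lowest safety factor, n = 0.414.

candidate P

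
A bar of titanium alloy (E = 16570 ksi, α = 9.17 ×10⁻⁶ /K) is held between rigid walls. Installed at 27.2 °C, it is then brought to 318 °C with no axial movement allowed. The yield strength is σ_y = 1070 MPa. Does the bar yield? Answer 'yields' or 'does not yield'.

does not yield

E = 16570 ksi = 114.2 GPa.
ΔT = 290.8 K. Constrained thermal stress σ = E·α·ΔT = 114.2×10³ MPa × 9.17×10⁻⁶ × 290.8 = 305 MPa (compressive).
Compare to σ_y = 1070 MPa: σ < σ_y, so it does not yield.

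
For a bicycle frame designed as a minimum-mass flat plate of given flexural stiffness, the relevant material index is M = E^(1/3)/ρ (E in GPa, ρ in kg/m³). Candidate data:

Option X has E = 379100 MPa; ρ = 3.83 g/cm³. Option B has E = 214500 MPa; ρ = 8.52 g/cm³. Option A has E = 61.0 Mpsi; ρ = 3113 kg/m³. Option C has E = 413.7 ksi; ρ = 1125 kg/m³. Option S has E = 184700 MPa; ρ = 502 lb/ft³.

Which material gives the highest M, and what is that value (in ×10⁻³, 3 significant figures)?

option A, M = 2.41×10⁻³

Convert each candidate to consistent units, then evaluate M:
  option X: E = 379.1 GPa, ρ = 3830 kg/m³
  option B: E = 214.5 GPa, ρ = 8520 kg/m³
  option A: E = 420.6 GPa, ρ = 3113 kg/m³
  option C: E = 2.852 GPa, ρ = 1125 kg/m³
  option S: E = 184.7 GPa, ρ = 8041 kg/m³
  option A: M = 2.41×10⁻³
  option X: M = 1.89×10⁻³
  option C: M = 1.26×10⁻³
  option S: M = 0.708×10⁻³
  option B: M = 0.703×10⁻³
Option A ranks first.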